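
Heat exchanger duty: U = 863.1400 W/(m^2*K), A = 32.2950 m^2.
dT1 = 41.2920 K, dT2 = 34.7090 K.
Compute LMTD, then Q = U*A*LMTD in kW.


LMTD = 37.9053 K
Q = 863.1400 * 32.2950 * 37.9053 = 1056613.5845 W = 1056.6136 kW

1056.6136 kW


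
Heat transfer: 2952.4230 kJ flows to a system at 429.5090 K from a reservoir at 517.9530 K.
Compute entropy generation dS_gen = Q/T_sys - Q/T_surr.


dS_sys = 2952.4230/429.5090 = 6.8739 kJ/K
dS_surr = -2952.4230/517.9530 = -5.7002 kJ/K
dS_gen = 6.8739 - 5.7002 = 1.1738 kJ/K (irreversible)

dS_gen = 1.1738 kJ/K, irreversible


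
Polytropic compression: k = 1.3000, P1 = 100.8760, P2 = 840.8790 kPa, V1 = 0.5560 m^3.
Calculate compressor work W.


(k-1)/k = 0.2308
(P2/P1)^exp = 1.6313
W = 4.3333 * 100.8760 * 0.5560 * (1.6313 - 1) = 153.4264 kJ

153.4264 kJ


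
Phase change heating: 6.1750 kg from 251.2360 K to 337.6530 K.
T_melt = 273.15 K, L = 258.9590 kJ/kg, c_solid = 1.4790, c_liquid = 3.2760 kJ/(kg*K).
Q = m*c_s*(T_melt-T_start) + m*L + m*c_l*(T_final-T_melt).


Q1 (sensible, solid) = 6.1750 * 1.4790 * 21.9140 = 200.1367 kJ
Q2 (latent) = 6.1750 * 258.9590 = 1599.0718 kJ
Q3 (sensible, liquid) = 6.1750 * 3.2760 * 64.5030 = 1304.8505 kJ
Q_total = 3104.0591 kJ

3104.0591 kJ


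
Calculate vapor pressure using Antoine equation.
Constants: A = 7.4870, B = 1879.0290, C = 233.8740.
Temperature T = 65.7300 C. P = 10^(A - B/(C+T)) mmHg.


C+T = 299.6040
B/(C+T) = 6.2717
log10(P) = 7.4870 - 6.2717 = 1.2153
P = 10^1.2153 = 16.4169 mmHg

16.4169 mmHg


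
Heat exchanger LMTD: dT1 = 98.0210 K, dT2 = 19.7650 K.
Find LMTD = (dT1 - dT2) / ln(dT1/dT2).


dT1/dT2 = 4.9593
ln(dT1/dT2) = 1.6013
LMTD = 78.2560 / 1.6013 = 48.8712 K

48.8712 K


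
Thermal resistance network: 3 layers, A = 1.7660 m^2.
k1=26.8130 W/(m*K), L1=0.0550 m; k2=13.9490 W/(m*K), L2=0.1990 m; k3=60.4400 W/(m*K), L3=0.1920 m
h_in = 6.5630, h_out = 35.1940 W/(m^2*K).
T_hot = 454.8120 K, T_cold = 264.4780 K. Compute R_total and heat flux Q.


R_conv_in = 1/(6.5630*1.7660) = 0.0863
R_1 = 0.0550/(26.8130*1.7660) = 0.0012
R_2 = 0.1990/(13.9490*1.7660) = 0.0081
R_3 = 0.1920/(60.4400*1.7660) = 0.0018
R_conv_out = 1/(35.1940*1.7660) = 0.0161
R_total = 0.1134 K/W
Q = 190.3340 / 0.1134 = 1678.3207 W

R_total = 0.1134 K/W, Q = 1678.3207 W


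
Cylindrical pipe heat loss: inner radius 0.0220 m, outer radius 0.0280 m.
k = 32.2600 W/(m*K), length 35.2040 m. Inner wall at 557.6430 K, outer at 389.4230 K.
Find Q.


dT = 168.2200 K
ln(ro/ri) = 0.2412
Q = 2*pi*32.2600*35.2040*168.2200 / 0.2412 = 4977426.9297 W

4977426.9297 W


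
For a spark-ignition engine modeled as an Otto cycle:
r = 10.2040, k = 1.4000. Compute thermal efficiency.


r^(k-1) = 2.5323
eta = 1 - 1/2.5323 = 0.6051 = 60.5096%

60.5096%


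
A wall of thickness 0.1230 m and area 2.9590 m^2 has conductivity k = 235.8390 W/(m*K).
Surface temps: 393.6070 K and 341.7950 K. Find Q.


dT = 51.8120 K
Q = 235.8390 * 2.9590 * 51.8120 / 0.1230 = 293958.3732 W

293958.3732 W


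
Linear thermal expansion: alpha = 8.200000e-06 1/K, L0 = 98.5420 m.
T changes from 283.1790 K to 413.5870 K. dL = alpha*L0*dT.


dT = 130.4080 K
dL = 8.200000e-06 * 98.5420 * 130.4080 = 0.105375 m
L_final = 98.647375 m

dL = 0.105375 m


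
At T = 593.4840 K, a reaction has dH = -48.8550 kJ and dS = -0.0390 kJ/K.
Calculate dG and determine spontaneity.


T*dS = 593.4840 * -0.0390 = -23.1459 kJ
dG = -48.8550 + 23.1459 = -25.7091 kJ (spontaneous)

dG = -25.7091 kJ, spontaneous


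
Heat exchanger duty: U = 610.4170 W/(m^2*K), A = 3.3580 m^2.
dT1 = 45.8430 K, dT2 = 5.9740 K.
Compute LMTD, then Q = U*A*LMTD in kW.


LMTD = 19.5647 K
Q = 610.4170 * 3.3580 * 19.5647 = 40103.2770 W = 40.1033 kW

40.1033 kW


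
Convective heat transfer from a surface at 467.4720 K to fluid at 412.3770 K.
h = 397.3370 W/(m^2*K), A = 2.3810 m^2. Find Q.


dT = 55.0950 K
Q = 397.3370 * 2.3810 * 55.0950 = 52123.1425 W

52123.1425 W


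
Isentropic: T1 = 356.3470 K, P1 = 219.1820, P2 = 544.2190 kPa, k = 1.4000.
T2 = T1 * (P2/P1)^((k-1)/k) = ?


(k-1)/k = 0.2857
(P2/P1)^exp = 1.2967
T2 = 356.3470 * 1.2967 = 462.0844 K

462.0844 K


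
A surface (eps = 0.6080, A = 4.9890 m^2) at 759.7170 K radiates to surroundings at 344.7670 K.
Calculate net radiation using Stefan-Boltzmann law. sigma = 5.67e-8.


T^4 = 3.3313e+11
Tsurr^4 = 1.4129e+10
Q = 0.6080 * 5.67e-8 * 4.9890 * 3.1900e+11 = 54863.8047 W

54863.8047 W


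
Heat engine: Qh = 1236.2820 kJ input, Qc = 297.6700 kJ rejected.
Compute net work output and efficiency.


W = 1236.2820 - 297.6700 = 938.6120 kJ
eta = 938.6120 / 1236.2820 = 0.7592 = 75.9222%

W = 938.6120 kJ, eta = 75.9222%


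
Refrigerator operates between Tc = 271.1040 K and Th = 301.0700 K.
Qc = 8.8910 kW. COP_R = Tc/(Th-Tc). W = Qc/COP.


COP = 271.1040 / 29.9660 = 9.0471
W = 8.8910 / 9.0471 = 0.9828 kW

COP = 9.0471, W = 0.9828 kW


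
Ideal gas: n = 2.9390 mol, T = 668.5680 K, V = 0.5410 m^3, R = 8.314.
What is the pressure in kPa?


P = nRT/V = 2.9390 * 8.314 * 668.5680 / 0.5410
= 16336.3561 / 0.5410 = 30196.5917 Pa = 30.1966 kPa

30.1966 kPa


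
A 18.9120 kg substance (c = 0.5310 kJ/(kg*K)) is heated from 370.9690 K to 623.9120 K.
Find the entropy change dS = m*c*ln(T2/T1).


T2/T1 = 1.6818
ln(T2/T1) = 0.5199
dS = 18.9120 * 0.5310 * 0.5199 = 5.2209 kJ/K

5.2209 kJ/K


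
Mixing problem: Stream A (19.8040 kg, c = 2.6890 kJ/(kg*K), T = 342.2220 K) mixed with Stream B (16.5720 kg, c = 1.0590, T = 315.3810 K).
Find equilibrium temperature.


num = 23759.1902
den = 70.8027
Tf = 335.5690 K

335.5690 K


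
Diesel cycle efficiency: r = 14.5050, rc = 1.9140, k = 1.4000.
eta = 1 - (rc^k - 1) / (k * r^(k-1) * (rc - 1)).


r^(k-1) = 2.9148
rc^k = 2.4815
eta = 0.6028 = 60.2783%

60.2783%


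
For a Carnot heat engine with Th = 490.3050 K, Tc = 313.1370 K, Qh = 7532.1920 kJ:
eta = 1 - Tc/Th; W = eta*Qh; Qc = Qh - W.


eta = 1 - 313.1370/490.3050 = 0.3613
W = 0.3613 * 7532.1920 = 2721.7006 kJ
Qc = 7532.1920 - 2721.7006 = 4810.4914 kJ

eta = 36.1342%, W = 2721.7006 kJ, Qc = 4810.4914 kJ


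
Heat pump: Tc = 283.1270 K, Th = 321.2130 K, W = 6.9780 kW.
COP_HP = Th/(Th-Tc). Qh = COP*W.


COP = 321.2130 / 38.0860 = 8.4339
Qh = 8.4339 * 6.9780 = 58.8517 kW

COP = 8.4339, Qh = 58.8517 kW


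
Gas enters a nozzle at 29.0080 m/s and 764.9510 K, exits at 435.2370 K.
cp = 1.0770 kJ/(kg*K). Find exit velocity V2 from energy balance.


dT = 329.7140 K
2*cp*1000*dT = 710203.9560
V1^2 = 841.4641
V2 = sqrt(711045.4201) = 843.2351 m/s

843.2351 m/s


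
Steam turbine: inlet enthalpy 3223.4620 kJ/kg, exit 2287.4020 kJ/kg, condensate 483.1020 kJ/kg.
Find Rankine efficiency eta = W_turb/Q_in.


W = 936.0600 kJ/kg
Q_in = 2740.3600 kJ/kg
eta = 0.3416 = 34.1583%

eta = 34.1583%


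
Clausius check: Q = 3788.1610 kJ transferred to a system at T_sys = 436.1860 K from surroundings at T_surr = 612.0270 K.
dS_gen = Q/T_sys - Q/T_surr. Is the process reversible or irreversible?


dS_sys = 3788.1610/436.1860 = 8.6847 kJ/K
dS_surr = -3788.1610/612.0270 = -6.1895 kJ/K
dS_gen = 8.6847 - 6.1895 = 2.4952 kJ/K (irreversible)

dS_gen = 2.4952 kJ/K, irreversible


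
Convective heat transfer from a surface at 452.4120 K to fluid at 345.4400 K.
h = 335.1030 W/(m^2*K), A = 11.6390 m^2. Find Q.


dT = 106.9720 K
Q = 335.1030 * 11.6390 * 106.9720 = 417219.0210 W

417219.0210 W


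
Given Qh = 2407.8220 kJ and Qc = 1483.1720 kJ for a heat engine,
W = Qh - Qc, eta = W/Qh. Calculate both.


W = 2407.8220 - 1483.1720 = 924.6500 kJ
eta = 924.6500 / 2407.8220 = 0.3840 = 38.4019%

W = 924.6500 kJ, eta = 38.4019%


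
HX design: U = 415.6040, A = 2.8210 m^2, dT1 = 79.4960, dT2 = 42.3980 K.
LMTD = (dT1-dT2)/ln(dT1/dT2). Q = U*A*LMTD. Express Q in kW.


LMTD = 59.0163 K
Q = 415.6040 * 2.8210 * 59.0163 = 69191.8775 W = 69.1919 kW

69.1919 kW


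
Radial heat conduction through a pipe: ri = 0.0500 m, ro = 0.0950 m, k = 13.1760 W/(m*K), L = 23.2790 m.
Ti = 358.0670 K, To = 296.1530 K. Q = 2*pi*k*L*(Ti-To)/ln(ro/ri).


dT = 61.9140 K
ln(ro/ri) = 0.6419
Q = 2*pi*13.1760*23.2790*61.9140 / 0.6419 = 185900.4592 W

185900.4592 W


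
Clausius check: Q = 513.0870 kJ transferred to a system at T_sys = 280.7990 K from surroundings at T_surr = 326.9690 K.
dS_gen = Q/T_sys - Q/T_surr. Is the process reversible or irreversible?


dS_sys = 513.0870/280.7990 = 1.8272 kJ/K
dS_surr = -513.0870/326.9690 = -1.5692 kJ/K
dS_gen = 1.8272 - 1.5692 = 0.2580 kJ/K (irreversible)

dS_gen = 0.2580 kJ/K, irreversible


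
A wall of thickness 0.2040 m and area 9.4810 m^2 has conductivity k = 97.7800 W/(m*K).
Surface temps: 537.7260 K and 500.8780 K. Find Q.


dT = 36.8480 K
Q = 97.7800 * 9.4810 * 36.8480 / 0.2040 = 167451.0722 W

167451.0722 W


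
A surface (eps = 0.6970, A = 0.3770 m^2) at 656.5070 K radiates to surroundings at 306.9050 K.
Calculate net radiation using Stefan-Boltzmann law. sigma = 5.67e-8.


T^4 = 1.8576e+11
Tsurr^4 = 8.8719e+09
Q = 0.6970 * 5.67e-8 * 0.3770 * 1.7689e+11 = 2635.4899 W

2635.4899 W


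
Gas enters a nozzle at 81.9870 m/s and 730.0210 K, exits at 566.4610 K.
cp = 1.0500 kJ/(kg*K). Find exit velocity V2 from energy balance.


dT = 163.5600 K
2*cp*1000*dT = 343476.0000
V1^2 = 6721.8682
V2 = sqrt(350197.8682) = 591.7752 m/s

591.7752 m/s


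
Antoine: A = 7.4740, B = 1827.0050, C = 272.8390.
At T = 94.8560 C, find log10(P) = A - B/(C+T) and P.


C+T = 367.6950
B/(C+T) = 4.9688
log10(P) = 7.4740 - 4.9688 = 2.5052
P = 10^2.5052 = 320.0327 mmHg

320.0327 mmHg


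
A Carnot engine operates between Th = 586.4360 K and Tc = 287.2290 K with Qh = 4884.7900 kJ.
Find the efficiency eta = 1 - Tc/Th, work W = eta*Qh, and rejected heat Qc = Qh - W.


eta = 1 - 287.2290/586.4360 = 0.5102
W = 0.5102 * 4884.7900 = 2492.2811 kJ
Qc = 4884.7900 - 2492.2811 = 2392.5089 kJ

eta = 51.0213%, W = 2492.2811 kJ, Qc = 2392.5089 kJ


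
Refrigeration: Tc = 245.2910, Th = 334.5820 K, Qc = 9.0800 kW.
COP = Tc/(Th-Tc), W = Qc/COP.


COP = 245.2910 / 89.2910 = 2.7471
W = 9.0800 / 2.7471 = 3.3053 kW

COP = 2.7471, W = 3.3053 kW


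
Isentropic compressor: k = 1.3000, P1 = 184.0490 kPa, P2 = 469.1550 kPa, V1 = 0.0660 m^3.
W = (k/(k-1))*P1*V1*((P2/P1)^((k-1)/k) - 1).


(k-1)/k = 0.2308
(P2/P1)^exp = 1.2410
W = 4.3333 * 184.0490 * 0.0660 * (1.2410 - 1) = 12.6871 kJ

12.6871 kJ


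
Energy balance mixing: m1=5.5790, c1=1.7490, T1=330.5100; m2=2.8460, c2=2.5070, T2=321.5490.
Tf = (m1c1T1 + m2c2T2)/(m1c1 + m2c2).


num = 5519.2349
den = 16.8926
Tf = 326.7251 K

326.7251 K


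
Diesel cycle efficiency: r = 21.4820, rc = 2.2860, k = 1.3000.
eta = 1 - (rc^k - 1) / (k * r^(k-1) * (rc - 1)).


r^(k-1) = 2.5097
rc^k = 2.9295
eta = 0.5401 = 54.0118%

54.0118%


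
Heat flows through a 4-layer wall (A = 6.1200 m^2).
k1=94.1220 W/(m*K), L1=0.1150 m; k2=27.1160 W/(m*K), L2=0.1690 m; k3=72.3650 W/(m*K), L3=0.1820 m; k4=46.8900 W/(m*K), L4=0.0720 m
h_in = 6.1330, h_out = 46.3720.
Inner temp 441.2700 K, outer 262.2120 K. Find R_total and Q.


R_conv_in = 1/(6.1330*6.1200) = 0.0266
R_1 = 0.1150/(94.1220*6.1200) = 0.0002
R_2 = 0.1690/(27.1160*6.1200) = 0.0010
R_3 = 0.1820/(72.3650*6.1200) = 0.0004
R_4 = 0.0720/(46.8900*6.1200) = 0.0003
R_conv_out = 1/(46.3720*6.1200) = 0.0035
R_total = 0.0320 K/W
Q = 179.0580 / 0.0320 = 5587.5192 W

R_total = 0.0320 K/W, Q = 5587.5192 W


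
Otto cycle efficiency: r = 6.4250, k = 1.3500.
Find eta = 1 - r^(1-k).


r^(k-1) = 1.9176
eta = 1 - 1/1.9176 = 0.4785 = 47.8512%

47.8512%


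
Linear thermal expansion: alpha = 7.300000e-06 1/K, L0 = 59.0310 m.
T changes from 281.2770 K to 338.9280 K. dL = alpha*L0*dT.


dT = 57.6510 K
dL = 7.300000e-06 * 59.0310 * 57.6510 = 0.024843 m
L_final = 59.055843 m

dL = 0.024843 m


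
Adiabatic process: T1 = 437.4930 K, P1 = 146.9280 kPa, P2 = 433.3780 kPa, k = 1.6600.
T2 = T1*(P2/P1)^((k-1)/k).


(k-1)/k = 0.3976
(P2/P1)^exp = 1.5374
T2 = 437.4930 * 1.5374 = 672.5802 K

672.5802 K


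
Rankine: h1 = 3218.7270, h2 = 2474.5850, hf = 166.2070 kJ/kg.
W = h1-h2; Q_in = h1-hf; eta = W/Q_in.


W = 744.1420 kJ/kg
Q_in = 3052.5200 kJ/kg
eta = 0.2438 = 24.3780%

eta = 24.3780%


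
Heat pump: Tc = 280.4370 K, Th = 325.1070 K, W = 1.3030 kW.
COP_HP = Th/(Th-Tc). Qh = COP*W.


COP = 325.1070 / 44.6700 = 7.2780
Qh = 7.2780 * 1.3030 = 9.4832 kW

COP = 7.2780, Qh = 9.4832 kW


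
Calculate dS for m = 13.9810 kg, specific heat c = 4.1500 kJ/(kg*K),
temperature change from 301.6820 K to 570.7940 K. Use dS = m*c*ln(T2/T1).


T2/T1 = 1.8920
ln(T2/T1) = 0.6377
dS = 13.9810 * 4.1500 * 0.6377 = 36.9975 kJ/K

36.9975 kJ/K


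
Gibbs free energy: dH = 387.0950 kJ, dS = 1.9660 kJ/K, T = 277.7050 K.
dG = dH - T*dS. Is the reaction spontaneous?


T*dS = 277.7050 * 1.9660 = 545.9680 kJ
dG = 387.0950 - 545.9680 = -158.8730 kJ (spontaneous)

dG = -158.8730 kJ, spontaneous


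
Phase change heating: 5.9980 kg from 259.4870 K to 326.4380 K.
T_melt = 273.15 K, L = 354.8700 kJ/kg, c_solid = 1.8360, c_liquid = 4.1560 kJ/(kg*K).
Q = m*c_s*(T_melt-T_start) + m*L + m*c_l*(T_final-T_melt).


Q1 (sensible, solid) = 5.9980 * 1.8360 * 13.6630 = 150.4614 kJ
Q2 (latent) = 5.9980 * 354.8700 = 2128.5103 kJ
Q3 (sensible, liquid) = 5.9980 * 4.1560 * 53.2880 = 1328.3466 kJ
Q_total = 3607.3183 kJ

3607.3183 kJ


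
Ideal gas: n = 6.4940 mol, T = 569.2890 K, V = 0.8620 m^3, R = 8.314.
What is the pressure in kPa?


P = nRT/V = 6.4940 * 8.314 * 569.2890 / 0.8620
= 30736.5484 / 0.8620 = 35657.2488 Pa = 35.6572 kPa

35.6572 kPa


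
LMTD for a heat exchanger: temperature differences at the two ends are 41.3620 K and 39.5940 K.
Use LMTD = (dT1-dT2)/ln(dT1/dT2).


dT1/dT2 = 1.0447
ln(dT1/dT2) = 0.0437
LMTD = 1.7680 / 0.0437 = 40.4716 K

40.4716 K


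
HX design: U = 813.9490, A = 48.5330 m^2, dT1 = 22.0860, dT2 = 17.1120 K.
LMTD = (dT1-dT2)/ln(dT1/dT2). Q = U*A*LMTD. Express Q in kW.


LMTD = 19.4933 K
Q = 813.9490 * 48.5330 * 19.4933 = 770053.3112 W = 770.0533 kW

770.0533 kW


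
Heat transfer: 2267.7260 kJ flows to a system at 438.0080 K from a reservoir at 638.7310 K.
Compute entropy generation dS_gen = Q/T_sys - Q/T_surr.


dS_sys = 2267.7260/438.0080 = 5.1774 kJ/K
dS_surr = -2267.7260/638.7310 = -3.5504 kJ/K
dS_gen = 5.1774 - 3.5504 = 1.6270 kJ/K (irreversible)

dS_gen = 1.6270 kJ/K, irreversible


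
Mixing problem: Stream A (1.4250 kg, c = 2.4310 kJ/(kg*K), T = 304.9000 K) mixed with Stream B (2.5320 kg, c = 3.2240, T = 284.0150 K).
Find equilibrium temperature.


num = 3374.6891
den = 11.6273
Tf = 290.2373 K

290.2373 K


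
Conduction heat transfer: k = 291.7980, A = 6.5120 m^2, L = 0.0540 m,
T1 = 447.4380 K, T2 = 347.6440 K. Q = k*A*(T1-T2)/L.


dT = 99.7940 K
Q = 291.7980 * 6.5120 * 99.7940 / 0.0540 = 3511618.8658 W

3511618.8658 W


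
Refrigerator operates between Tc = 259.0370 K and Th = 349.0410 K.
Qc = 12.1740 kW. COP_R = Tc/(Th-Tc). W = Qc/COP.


COP = 259.0370 / 90.0040 = 2.8781
W = 12.1740 / 2.8781 = 4.2299 kW

COP = 2.8781, W = 4.2299 kW


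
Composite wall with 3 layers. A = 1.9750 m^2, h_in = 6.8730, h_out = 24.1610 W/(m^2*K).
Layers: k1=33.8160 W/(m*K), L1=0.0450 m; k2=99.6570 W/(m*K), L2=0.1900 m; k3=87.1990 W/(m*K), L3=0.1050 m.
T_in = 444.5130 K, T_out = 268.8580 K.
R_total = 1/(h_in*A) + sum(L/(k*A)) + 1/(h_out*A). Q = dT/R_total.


R_conv_in = 1/(6.8730*1.9750) = 0.0737
R_1 = 0.0450/(33.8160*1.9750) = 0.0007
R_2 = 0.1900/(99.6570*1.9750) = 0.0010
R_3 = 0.1050/(87.1990*1.9750) = 0.0006
R_conv_out = 1/(24.1610*1.9750) = 0.0210
R_total = 0.0969 K/W
Q = 175.6550 / 0.0969 = 1813.2207 W

R_total = 0.0969 K/W, Q = 1813.2207 W


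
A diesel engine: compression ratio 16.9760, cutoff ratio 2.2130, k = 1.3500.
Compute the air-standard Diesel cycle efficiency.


r^(k-1) = 2.6943
rc^k = 2.9223
eta = 0.5643 = 56.4303%

56.4303%


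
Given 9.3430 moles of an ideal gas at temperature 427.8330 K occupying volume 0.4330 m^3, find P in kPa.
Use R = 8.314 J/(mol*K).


P = nRT/V = 9.3430 * 8.314 * 427.8330 / 0.4330
= 33233.0843 / 0.4330 = 76750.7720 Pa = 76.7508 kPa

76.7508 kPa


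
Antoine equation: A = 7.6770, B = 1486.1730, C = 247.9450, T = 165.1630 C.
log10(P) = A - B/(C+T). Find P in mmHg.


C+T = 413.1080
B/(C+T) = 3.5975
log10(P) = 7.6770 - 3.5975 = 4.0795
P = 10^4.0795 = 12007.6749 mmHg

12007.6749 mmHg


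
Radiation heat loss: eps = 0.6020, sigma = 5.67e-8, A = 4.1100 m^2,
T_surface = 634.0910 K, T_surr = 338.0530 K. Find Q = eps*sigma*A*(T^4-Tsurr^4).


T^4 = 1.6166e+11
Tsurr^4 = 1.3060e+10
Q = 0.6020 * 5.67e-8 * 4.1100 * 1.4860e+11 = 20847.0519 W

20847.0519 W


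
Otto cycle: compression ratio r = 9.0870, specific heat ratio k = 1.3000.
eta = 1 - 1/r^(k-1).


r^(k-1) = 1.9388
eta = 1 - 1/1.9388 = 0.4842 = 48.4209%

48.4209%


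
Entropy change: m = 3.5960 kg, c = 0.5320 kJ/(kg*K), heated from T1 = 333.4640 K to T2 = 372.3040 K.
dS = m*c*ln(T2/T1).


T2/T1 = 1.1165
ln(T2/T1) = 0.1102
dS = 3.5960 * 0.5320 * 0.1102 = 0.2108 kJ/K

0.2108 kJ/K


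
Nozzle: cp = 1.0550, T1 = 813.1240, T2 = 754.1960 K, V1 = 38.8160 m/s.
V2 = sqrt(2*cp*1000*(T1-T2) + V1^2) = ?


dT = 58.9280 K
2*cp*1000*dT = 124338.0800
V1^2 = 1506.6819
V2 = sqrt(125844.7619) = 354.7461 m/s

354.7461 m/s


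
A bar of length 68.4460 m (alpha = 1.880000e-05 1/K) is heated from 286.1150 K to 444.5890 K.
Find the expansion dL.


dT = 158.4740 K
dL = 1.880000e-05 * 68.4460 * 158.4740 = 0.203922 m
L_final = 68.649922 m

dL = 0.203922 m


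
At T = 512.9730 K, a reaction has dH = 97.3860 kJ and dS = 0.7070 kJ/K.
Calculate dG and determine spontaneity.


T*dS = 512.9730 * 0.7070 = 362.6719 kJ
dG = 97.3860 - 362.6719 = -265.2859 kJ (spontaneous)

dG = -265.2859 kJ, spontaneous


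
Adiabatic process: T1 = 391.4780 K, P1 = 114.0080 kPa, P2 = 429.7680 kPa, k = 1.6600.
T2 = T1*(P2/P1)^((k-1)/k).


(k-1)/k = 0.3976
(P2/P1)^exp = 1.6948
T2 = 391.4780 * 1.6948 = 663.4958 K

663.4958 K


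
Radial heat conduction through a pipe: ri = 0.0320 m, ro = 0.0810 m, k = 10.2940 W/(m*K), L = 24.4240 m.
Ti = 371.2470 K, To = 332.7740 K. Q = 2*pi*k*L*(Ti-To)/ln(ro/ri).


dT = 38.4730 K
ln(ro/ri) = 0.9287
Q = 2*pi*10.2940*24.4240*38.4730 / 0.9287 = 65441.7996 W

65441.7996 W


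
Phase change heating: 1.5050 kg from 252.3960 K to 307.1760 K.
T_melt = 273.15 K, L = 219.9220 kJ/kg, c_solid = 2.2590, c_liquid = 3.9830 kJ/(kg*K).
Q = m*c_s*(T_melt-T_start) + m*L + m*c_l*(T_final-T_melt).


Q1 (sensible, solid) = 1.5050 * 2.2590 * 20.7540 = 70.5593 kJ
Q2 (latent) = 1.5050 * 219.9220 = 330.9826 kJ
Q3 (sensible, liquid) = 1.5050 * 3.9830 * 34.0260 = 203.9660 kJ
Q_total = 605.5079 kJ

605.5079 kJ


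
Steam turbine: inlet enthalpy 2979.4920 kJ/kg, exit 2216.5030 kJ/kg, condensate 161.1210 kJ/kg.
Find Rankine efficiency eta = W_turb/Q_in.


W = 762.9890 kJ/kg
Q_in = 2818.3710 kJ/kg
eta = 0.2707 = 27.0720%

eta = 27.0720%


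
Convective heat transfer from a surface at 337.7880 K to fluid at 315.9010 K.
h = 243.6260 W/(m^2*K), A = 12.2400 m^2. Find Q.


dT = 21.8870 K
Q = 243.6260 * 12.2400 * 21.8870 = 65266.6453 W

65266.6453 W


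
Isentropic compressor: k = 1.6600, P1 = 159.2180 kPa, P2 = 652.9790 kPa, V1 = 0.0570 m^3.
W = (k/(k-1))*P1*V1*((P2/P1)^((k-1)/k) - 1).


(k-1)/k = 0.3976
(P2/P1)^exp = 1.7526
W = 2.5152 * 159.2180 * 0.0570 * (1.7526 - 1) = 17.1792 kJ

17.1792 kJ


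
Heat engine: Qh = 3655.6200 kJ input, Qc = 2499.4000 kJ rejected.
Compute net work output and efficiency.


W = 3655.6200 - 2499.4000 = 1156.2200 kJ
eta = 1156.2200 / 3655.6200 = 0.3163 = 31.6286%

W = 1156.2200 kJ, eta = 31.6286%


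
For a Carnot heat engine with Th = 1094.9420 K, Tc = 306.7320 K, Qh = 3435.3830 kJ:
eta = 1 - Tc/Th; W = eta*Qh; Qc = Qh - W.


eta = 1 - 306.7320/1094.9420 = 0.7199
W = 0.7199 * 3435.3830 = 2473.0107 kJ
Qc = 3435.3830 - 2473.0107 = 962.3723 kJ

eta = 71.9865%, W = 2473.0107 kJ, Qc = 962.3723 kJ


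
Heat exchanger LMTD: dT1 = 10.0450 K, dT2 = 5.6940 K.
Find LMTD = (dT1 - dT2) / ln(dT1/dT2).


dT1/dT2 = 1.7641
ln(dT1/dT2) = 0.5677
LMTD = 4.3510 / 0.5677 = 7.6648 K

7.6648 K


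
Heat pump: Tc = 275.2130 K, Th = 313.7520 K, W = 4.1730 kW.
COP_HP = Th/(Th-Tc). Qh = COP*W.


COP = 313.7520 / 38.5390 = 8.1412
Qh = 8.1412 * 4.1730 = 33.9730 kW

COP = 8.1412, Qh = 33.9730 kW


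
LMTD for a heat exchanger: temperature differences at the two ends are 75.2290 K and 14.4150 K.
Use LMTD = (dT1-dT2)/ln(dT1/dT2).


dT1/dT2 = 5.2188
ln(dT1/dT2) = 1.6523
LMTD = 60.8140 / 1.6523 = 36.8064 K

36.8064 K


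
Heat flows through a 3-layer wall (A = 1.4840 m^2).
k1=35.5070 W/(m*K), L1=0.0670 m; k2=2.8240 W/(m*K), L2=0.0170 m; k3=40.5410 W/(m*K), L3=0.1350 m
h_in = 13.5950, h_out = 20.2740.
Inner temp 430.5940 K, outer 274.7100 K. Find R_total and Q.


R_conv_in = 1/(13.5950*1.4840) = 0.0496
R_1 = 0.0670/(35.5070*1.4840) = 0.0013
R_2 = 0.0170/(2.8240*1.4840) = 0.0041
R_3 = 0.1350/(40.5410*1.4840) = 0.0022
R_conv_out = 1/(20.2740*1.4840) = 0.0332
R_total = 0.0904 K/W
Q = 155.8840 / 0.0904 = 1724.8452 W

R_total = 0.0904 K/W, Q = 1724.8452 W


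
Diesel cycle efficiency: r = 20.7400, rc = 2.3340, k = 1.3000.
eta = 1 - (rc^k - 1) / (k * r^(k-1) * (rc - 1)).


r^(k-1) = 2.4834
rc^k = 3.0098
eta = 0.5333 = 53.3339%

53.3339%


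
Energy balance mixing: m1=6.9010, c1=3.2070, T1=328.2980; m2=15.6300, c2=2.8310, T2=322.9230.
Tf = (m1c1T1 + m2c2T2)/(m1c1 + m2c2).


num = 21554.5975
den = 66.3800
Tf = 324.7151 K

324.7151 K


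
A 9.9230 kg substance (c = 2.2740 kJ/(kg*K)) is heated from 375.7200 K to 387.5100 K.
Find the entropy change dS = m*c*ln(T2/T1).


T2/T1 = 1.0314
ln(T2/T1) = 0.0309
dS = 9.9230 * 2.2740 * 0.0309 = 0.6972 kJ/K

0.6972 kJ/K


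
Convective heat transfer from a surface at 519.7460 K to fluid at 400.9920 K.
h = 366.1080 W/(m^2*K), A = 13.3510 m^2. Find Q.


dT = 118.7540 K
Q = 366.1080 * 13.3510 * 118.7540 = 580458.6157 W

580458.6157 W


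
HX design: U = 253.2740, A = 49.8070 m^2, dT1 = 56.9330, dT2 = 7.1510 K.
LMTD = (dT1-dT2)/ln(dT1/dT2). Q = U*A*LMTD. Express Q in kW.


LMTD = 23.9957 K
Q = 253.2740 * 49.8070 * 23.9957 = 302701.2120 W = 302.7012 kW

302.7012 kW


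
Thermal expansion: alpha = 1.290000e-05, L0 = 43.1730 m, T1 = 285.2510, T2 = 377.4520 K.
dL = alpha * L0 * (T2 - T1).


dT = 92.2010 K
dL = 1.290000e-05 * 43.1730 * 92.2010 = 0.051350 m
L_final = 43.224350 m

dL = 0.051350 m


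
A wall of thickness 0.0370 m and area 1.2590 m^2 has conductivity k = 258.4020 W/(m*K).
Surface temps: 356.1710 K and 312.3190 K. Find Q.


dT = 43.8520 K
Q = 258.4020 * 1.2590 * 43.8520 / 0.0370 = 385575.3684 W

385575.3684 W


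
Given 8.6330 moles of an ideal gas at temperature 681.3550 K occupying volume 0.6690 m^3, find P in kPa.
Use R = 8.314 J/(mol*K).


P = nRT/V = 8.6330 * 8.314 * 681.3550 / 0.6690
= 48904.0930 / 0.6690 = 73100.2884 Pa = 73.1003 kPa

73.1003 kPa


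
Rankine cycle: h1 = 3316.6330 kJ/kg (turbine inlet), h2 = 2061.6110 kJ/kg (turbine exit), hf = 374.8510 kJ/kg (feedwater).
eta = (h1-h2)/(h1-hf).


W = 1255.0220 kJ/kg
Q_in = 2941.7820 kJ/kg
eta = 0.4266 = 42.6620%

eta = 42.6620%


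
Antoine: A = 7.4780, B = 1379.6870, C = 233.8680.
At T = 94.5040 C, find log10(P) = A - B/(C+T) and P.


C+T = 328.3720
B/(C+T) = 4.2016
log10(P) = 7.4780 - 4.2016 = 3.2764
P = 10^3.2764 = 1889.7416 mmHg

1889.7416 mmHg


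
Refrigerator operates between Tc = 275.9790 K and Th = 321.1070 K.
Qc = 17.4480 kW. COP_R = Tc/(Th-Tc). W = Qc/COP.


COP = 275.9790 / 45.1280 = 6.1155
W = 17.4480 / 6.1155 = 2.8531 kW

COP = 6.1155, W = 2.8531 kW


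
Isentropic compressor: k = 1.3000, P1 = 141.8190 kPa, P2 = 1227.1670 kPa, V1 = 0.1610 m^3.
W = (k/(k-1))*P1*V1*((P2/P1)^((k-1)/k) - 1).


(k-1)/k = 0.2308
(P2/P1)^exp = 1.6454
W = 4.3333 * 141.8190 * 0.1610 * (1.6454 - 1) = 63.8568 kJ

63.8568 kJ


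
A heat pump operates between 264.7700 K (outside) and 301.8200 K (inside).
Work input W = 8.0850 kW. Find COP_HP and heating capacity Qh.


COP = 301.8200 / 37.0500 = 8.1463
Qh = 8.1463 * 8.0850 = 65.8627 kW

COP = 8.1463, Qh = 65.8627 kW


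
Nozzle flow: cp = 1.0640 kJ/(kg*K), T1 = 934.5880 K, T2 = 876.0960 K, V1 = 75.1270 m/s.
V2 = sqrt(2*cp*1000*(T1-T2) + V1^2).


dT = 58.4920 K
2*cp*1000*dT = 124470.9760
V1^2 = 5644.0661
V2 = sqrt(130115.0421) = 360.7146 m/s

360.7146 m/s


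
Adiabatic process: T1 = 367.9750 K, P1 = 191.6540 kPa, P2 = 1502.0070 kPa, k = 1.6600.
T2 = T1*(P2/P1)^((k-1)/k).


(k-1)/k = 0.3976
(P2/P1)^exp = 2.2673
T2 = 367.9750 * 2.2673 = 834.3060 K

834.3060 K


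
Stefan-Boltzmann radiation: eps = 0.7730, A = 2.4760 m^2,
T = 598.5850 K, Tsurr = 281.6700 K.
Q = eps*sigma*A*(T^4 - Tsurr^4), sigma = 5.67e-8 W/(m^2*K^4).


T^4 = 1.2838e+11
Tsurr^4 = 6.2945e+09
Q = 0.7730 * 5.67e-8 * 2.4760 * 1.2209e+11 = 13249.0114 W

13249.0114 W


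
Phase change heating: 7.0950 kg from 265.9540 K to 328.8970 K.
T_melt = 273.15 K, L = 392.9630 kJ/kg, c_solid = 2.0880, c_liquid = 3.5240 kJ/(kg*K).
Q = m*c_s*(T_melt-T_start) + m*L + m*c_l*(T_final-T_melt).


Q1 (sensible, solid) = 7.0950 * 2.0880 * 7.1960 = 106.6041 kJ
Q2 (latent) = 7.0950 * 392.9630 = 2788.0725 kJ
Q3 (sensible, liquid) = 7.0950 * 3.5240 * 55.7470 = 1393.8300 kJ
Q_total = 4288.5066 kJ

4288.5066 kJ


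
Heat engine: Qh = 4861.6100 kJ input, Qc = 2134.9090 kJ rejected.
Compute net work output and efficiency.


W = 4861.6100 - 2134.9090 = 2726.7010 kJ
eta = 2726.7010 / 4861.6100 = 0.5609 = 56.0864%

W = 2726.7010 kJ, eta = 56.0864%


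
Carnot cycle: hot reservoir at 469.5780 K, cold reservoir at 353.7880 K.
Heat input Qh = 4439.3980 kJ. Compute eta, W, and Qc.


eta = 1 - 353.7880/469.5780 = 0.2466
W = 0.2466 * 4439.3980 = 1094.6805 kJ
Qc = 4439.3980 - 1094.6805 = 3344.7175 kJ

eta = 24.6583%, W = 1094.6805 kJ, Qc = 3344.7175 kJ


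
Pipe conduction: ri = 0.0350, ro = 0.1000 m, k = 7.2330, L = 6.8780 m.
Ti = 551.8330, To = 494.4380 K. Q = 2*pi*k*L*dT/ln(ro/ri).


dT = 57.3950 K
ln(ro/ri) = 1.0498
Q = 2*pi*7.2330*6.8780*57.3950 / 1.0498 = 17089.0863 W

17089.0863 W


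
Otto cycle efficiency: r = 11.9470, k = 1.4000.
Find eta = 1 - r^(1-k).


r^(k-1) = 2.6971
eta = 1 - 1/2.6971 = 0.6292 = 62.9237%

62.9237%


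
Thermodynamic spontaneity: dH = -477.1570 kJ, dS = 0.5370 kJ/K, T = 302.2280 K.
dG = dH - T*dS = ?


T*dS = 302.2280 * 0.5370 = 162.2964 kJ
dG = -477.1570 - 162.2964 = -639.4534 kJ (spontaneous)

dG = -639.4534 kJ, spontaneous


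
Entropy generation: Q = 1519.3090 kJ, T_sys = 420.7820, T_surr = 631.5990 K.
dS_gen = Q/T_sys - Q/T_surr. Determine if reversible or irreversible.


dS_sys = 1519.3090/420.7820 = 3.6107 kJ/K
dS_surr = -1519.3090/631.5990 = -2.4055 kJ/K
dS_gen = 3.6107 - 2.4055 = 1.2052 kJ/K (irreversible)

dS_gen = 1.2052 kJ/K, irreversible


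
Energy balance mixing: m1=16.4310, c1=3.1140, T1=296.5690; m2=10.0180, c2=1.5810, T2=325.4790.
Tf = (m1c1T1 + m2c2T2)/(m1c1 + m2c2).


num = 20329.3747
den = 67.0046
Tf = 303.4027 K

303.4027 K


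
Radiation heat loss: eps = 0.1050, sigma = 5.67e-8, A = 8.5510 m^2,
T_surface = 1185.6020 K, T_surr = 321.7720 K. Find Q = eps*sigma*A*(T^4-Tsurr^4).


T^4 = 1.9759e+12
Tsurr^4 = 1.0720e+10
Q = 0.1050 * 5.67e-8 * 8.5510 * 1.9651e+12 = 100041.9829 W

100041.9829 W


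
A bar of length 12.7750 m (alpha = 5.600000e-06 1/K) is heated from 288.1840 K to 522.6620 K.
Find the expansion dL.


dT = 234.4780 K
dL = 5.600000e-06 * 12.7750 * 234.4780 = 0.016775 m
L_final = 12.791775 m

dL = 0.016775 m


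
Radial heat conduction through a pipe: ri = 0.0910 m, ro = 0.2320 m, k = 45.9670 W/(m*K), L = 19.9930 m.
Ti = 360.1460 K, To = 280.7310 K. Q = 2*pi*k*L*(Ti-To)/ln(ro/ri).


dT = 79.4150 K
ln(ro/ri) = 0.9359
Q = 2*pi*45.9670*19.9930*79.4150 / 0.9359 = 489990.1612 W

489990.1612 W


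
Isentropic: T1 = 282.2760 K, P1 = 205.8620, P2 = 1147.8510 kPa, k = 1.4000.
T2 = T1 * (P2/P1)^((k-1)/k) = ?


(k-1)/k = 0.2857
(P2/P1)^exp = 1.6339
T2 = 282.2760 * 1.6339 = 461.2169 K

461.2169 K


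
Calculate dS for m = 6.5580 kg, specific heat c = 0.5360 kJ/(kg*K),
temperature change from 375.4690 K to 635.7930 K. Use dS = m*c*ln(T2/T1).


T2/T1 = 1.6933
ln(T2/T1) = 0.5267
dS = 6.5580 * 0.5360 * 0.5267 = 1.8514 kJ/K

1.8514 kJ/K


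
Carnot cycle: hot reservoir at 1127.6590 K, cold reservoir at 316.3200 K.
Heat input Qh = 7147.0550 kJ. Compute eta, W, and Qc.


eta = 1 - 316.3200/1127.6590 = 0.7195
W = 0.7195 * 7147.0550 = 5142.2322 kJ
Qc = 7147.0550 - 5142.2322 = 2004.8228 kJ

eta = 71.9490%, W = 5142.2322 kJ, Qc = 2004.8228 kJ


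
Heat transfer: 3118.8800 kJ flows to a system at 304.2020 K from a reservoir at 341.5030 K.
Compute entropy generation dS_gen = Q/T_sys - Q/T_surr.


dS_sys = 3118.8800/304.2020 = 10.2527 kJ/K
dS_surr = -3118.8800/341.5030 = -9.1328 kJ/K
dS_gen = 10.2527 - 9.1328 = 1.1199 kJ/K (irreversible)

dS_gen = 1.1199 kJ/K, irreversible


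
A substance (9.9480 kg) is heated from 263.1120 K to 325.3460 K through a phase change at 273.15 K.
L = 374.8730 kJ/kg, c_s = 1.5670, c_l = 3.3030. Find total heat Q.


Q1 (sensible, solid) = 9.9480 * 1.5670 * 10.0380 = 156.4775 kJ
Q2 (latent) = 9.9480 * 374.8730 = 3729.2366 kJ
Q3 (sensible, liquid) = 9.9480 * 3.3030 * 52.1960 = 1715.0689 kJ
Q_total = 5600.7830 kJ

5600.7830 kJ


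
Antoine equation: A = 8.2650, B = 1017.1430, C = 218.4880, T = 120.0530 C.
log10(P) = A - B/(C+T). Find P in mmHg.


C+T = 338.5410
B/(C+T) = 3.0045
log10(P) = 8.2650 - 3.0045 = 5.2605
P = 10^5.2605 = 182183.9630 mmHg

182183.9630 mmHg


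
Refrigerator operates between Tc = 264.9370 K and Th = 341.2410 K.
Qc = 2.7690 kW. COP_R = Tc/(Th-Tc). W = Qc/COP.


COP = 264.9370 / 76.3040 = 3.4721
W = 2.7690 / 3.4721 = 0.7975 kW

COP = 3.4721, W = 0.7975 kW


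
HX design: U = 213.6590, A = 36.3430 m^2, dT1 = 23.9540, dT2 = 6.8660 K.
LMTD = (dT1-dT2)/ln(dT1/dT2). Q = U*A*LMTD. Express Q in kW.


LMTD = 13.6753 K
Q = 213.6590 * 36.3430 * 13.6753 = 106188.6991 W = 106.1887 kW

106.1887 kW


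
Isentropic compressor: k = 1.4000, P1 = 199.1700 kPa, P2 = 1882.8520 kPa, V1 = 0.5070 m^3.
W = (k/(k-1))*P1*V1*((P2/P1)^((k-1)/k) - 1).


(k-1)/k = 0.2857
(P2/P1)^exp = 1.8999
W = 3.5000 * 199.1700 * 0.5070 * (1.8999 - 1) = 318.0644 kJ

318.0644 kJ


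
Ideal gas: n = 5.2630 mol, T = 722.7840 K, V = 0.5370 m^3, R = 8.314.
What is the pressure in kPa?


P = nRT/V = 5.2630 * 8.314 * 722.7840 / 0.5370
= 31626.5574 / 0.5370 = 58894.8927 Pa = 58.8949 kPa

58.8949 kPa


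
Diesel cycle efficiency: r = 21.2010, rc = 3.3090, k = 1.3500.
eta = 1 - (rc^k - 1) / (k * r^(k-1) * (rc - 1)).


r^(k-1) = 2.9122
rc^k = 5.0303
eta = 0.5560 = 55.6033%

55.6033%


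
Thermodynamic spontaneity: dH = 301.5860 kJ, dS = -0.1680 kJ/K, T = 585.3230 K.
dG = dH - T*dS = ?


T*dS = 585.3230 * -0.1680 = -98.3343 kJ
dG = 301.5860 + 98.3343 = 399.9203 kJ (non-spontaneous)

dG = 399.9203 kJ, non-spontaneous


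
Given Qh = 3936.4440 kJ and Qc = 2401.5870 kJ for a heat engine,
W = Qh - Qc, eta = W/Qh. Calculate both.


W = 3936.4440 - 2401.5870 = 1534.8570 kJ
eta = 1534.8570 / 3936.4440 = 0.3899 = 38.9910%

W = 1534.8570 kJ, eta = 38.9910%


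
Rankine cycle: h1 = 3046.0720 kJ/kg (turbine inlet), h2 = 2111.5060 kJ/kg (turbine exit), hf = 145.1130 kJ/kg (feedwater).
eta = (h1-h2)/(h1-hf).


W = 934.5660 kJ/kg
Q_in = 2900.9590 kJ/kg
eta = 0.3222 = 32.2158%

eta = 32.2158%


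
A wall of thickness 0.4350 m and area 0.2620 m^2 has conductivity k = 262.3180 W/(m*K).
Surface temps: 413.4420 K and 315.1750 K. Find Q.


dT = 98.2670 K
Q = 262.3180 * 0.2620 * 98.2670 / 0.4350 = 15525.5797 W

15525.5797 W


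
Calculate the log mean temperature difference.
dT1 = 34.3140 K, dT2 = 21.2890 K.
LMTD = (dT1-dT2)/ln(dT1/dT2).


dT1/dT2 = 1.6118
ln(dT1/dT2) = 0.4774
LMTD = 13.0250 / 0.4774 = 27.2853 K

27.2853 K


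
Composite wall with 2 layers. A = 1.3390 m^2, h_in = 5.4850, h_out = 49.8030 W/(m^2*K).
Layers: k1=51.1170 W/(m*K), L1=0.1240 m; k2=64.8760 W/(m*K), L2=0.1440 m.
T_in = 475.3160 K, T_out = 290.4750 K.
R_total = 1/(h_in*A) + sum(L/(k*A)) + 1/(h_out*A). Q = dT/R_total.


R_conv_in = 1/(5.4850*1.3390) = 0.1362
R_1 = 0.1240/(51.1170*1.3390) = 0.0018
R_2 = 0.1440/(64.8760*1.3390) = 0.0017
R_conv_out = 1/(49.8030*1.3390) = 0.0150
R_total = 0.1546 K/W
Q = 184.8410 / 0.1546 = 1195.4316 W

R_total = 0.1546 K/W, Q = 1195.4316 W


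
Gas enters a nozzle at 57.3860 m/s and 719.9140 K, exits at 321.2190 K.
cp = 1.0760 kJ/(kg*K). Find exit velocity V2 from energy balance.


dT = 398.6950 K
2*cp*1000*dT = 857991.6400
V1^2 = 3293.1530
V2 = sqrt(861284.7930) = 928.0543 m/s

928.0543 m/s


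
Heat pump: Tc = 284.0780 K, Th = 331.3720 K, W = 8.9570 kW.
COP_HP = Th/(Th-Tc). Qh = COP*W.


COP = 331.3720 / 47.2940 = 7.0066
Qh = 7.0066 * 8.9570 = 62.7585 kW

COP = 7.0066, Qh = 62.7585 kW


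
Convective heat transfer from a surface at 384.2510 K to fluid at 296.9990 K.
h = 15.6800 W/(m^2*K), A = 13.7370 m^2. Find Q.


dT = 87.2520 K
Q = 15.6800 * 13.7370 * 87.2520 = 18793.7458 W

18793.7458 W


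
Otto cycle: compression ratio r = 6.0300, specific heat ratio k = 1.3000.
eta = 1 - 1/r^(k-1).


r^(k-1) = 1.7143
eta = 1 - 1/1.7143 = 0.4167 = 41.6683%

41.6683%


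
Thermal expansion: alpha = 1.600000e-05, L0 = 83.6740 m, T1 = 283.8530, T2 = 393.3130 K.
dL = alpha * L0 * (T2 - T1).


dT = 109.4600 K
dL = 1.600000e-05 * 83.6740 * 109.4600 = 0.146543 m
L_final = 83.820543 m

dL = 0.146543 m


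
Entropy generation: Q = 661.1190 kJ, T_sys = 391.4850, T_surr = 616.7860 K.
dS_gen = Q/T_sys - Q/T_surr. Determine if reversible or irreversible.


dS_sys = 661.1190/391.4850 = 1.6887 kJ/K
dS_surr = -661.1190/616.7860 = -1.0719 kJ/K
dS_gen = 1.6887 - 1.0719 = 0.6169 kJ/K (irreversible)

dS_gen = 0.6169 kJ/K, irreversible


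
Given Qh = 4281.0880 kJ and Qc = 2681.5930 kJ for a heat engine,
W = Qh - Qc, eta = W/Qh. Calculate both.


W = 4281.0880 - 2681.5930 = 1599.4950 kJ
eta = 1599.4950 / 4281.0880 = 0.3736 = 37.3619%

W = 1599.4950 kJ, eta = 37.3619%


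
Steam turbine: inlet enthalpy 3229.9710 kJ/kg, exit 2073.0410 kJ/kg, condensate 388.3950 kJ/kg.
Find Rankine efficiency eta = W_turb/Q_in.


W = 1156.9300 kJ/kg
Q_in = 2841.5760 kJ/kg
eta = 0.4071 = 40.7144%

eta = 40.7144%


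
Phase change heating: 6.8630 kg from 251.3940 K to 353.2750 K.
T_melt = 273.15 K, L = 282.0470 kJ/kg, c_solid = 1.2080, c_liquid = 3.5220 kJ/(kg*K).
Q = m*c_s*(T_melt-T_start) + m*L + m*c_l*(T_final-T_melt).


Q1 (sensible, solid) = 6.8630 * 1.2080 * 21.7560 = 180.3682 kJ
Q2 (latent) = 6.8630 * 282.0470 = 1935.6886 kJ
Q3 (sensible, liquid) = 6.8630 * 3.5220 * 80.1250 = 1936.7403 kJ
Q_total = 4052.7971 kJ

4052.7971 kJ


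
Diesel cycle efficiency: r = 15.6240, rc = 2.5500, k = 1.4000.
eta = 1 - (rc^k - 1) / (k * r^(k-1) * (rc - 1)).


r^(k-1) = 3.0027
rc^k = 3.7081
eta = 0.5844 = 58.4382%

58.4382%


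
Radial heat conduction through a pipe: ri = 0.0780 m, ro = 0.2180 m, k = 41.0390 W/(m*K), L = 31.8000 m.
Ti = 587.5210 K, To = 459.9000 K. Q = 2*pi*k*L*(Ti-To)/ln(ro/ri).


dT = 127.6210 K
ln(ro/ri) = 1.0278
Q = 2*pi*41.0390*31.8000*127.6210 / 1.0278 = 1018176.5818 W

1018176.5818 W


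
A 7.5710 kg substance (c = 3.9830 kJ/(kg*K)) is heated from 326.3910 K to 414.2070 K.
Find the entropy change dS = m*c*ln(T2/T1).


T2/T1 = 1.2691
ln(T2/T1) = 0.2383
dS = 7.5710 * 3.9830 * 0.2383 = 7.1851 kJ/K

7.1851 kJ/K


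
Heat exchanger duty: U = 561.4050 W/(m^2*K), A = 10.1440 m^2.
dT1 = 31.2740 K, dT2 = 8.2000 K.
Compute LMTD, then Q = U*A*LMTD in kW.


LMTD = 17.2367 K
Q = 561.4050 * 10.1440 * 17.2367 = 98161.3253 W = 98.1613 kW

98.1613 kW


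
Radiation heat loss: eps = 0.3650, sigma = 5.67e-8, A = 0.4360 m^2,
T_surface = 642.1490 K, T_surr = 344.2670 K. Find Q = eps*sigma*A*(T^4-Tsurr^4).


T^4 = 1.7004e+11
Tsurr^4 = 1.4047e+10
Q = 0.3650 * 5.67e-8 * 0.4360 * 1.5599e+11 = 1407.5348 W

1407.5348 W


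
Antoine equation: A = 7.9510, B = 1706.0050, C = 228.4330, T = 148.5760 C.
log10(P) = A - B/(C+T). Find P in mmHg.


C+T = 377.0090
B/(C+T) = 4.5251
log10(P) = 7.9510 - 4.5251 = 3.4259
P = 10^3.4259 = 2666.2190 mmHg

2666.2190 mmHg


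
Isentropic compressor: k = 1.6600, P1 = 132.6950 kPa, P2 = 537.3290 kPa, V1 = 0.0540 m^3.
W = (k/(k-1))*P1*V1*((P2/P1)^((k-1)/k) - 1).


(k-1)/k = 0.3976
(P2/P1)^exp = 1.7438
W = 2.5152 * 132.6950 * 0.0540 * (1.7438 - 1) = 13.4046 kJ

13.4046 kJ


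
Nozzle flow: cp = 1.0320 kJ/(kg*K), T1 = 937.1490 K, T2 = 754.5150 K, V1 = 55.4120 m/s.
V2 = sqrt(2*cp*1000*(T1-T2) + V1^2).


dT = 182.6340 K
2*cp*1000*dT = 376956.5760
V1^2 = 3070.4897
V2 = sqrt(380027.0657) = 616.4634 m/s

616.4634 m/s


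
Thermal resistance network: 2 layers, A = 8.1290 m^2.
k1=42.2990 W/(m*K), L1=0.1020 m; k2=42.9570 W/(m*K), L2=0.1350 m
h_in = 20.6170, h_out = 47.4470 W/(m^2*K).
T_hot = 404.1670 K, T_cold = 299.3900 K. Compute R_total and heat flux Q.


R_conv_in = 1/(20.6170*8.1290) = 0.0060
R_1 = 0.1020/(42.2990*8.1290) = 0.0003
R_2 = 0.1350/(42.9570*8.1290) = 0.0004
R_conv_out = 1/(47.4470*8.1290) = 0.0026
R_total = 0.0092 K/W
Q = 104.7770 / 0.0092 = 11336.1921 W

R_total = 0.0092 K/W, Q = 11336.1921 W


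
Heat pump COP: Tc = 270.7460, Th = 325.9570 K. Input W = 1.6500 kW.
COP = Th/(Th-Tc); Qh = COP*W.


COP = 325.9570 / 55.2110 = 5.9038
Qh = 5.9038 * 1.6500 = 9.7413 kW

COP = 5.9038, Qh = 9.7413 kW


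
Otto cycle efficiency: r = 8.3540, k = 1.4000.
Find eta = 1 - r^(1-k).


r^(k-1) = 2.3375
eta = 1 - 1/2.3375 = 0.5722 = 57.2199%

57.2199%


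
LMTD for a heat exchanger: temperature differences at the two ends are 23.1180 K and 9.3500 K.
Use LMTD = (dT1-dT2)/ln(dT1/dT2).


dT1/dT2 = 2.4725
ln(dT1/dT2) = 0.9052
LMTD = 13.7680 / 0.9052 = 15.2093 K

15.2093 K


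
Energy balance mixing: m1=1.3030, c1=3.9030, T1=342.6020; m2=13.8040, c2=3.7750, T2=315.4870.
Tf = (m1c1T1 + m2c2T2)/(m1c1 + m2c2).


num = 18182.3989
den = 57.1957
Tf = 317.8980 K

317.8980 K


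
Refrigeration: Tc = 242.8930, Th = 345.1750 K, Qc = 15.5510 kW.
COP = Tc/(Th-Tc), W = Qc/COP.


COP = 242.8930 / 102.2820 = 2.3747
W = 15.5510 / 2.3747 = 6.5485 kW

COP = 2.3747, W = 6.5485 kW


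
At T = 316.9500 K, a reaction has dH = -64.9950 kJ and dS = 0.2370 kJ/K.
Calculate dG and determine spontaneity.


T*dS = 316.9500 * 0.2370 = 75.1171 kJ
dG = -64.9950 - 75.1171 = -140.1121 kJ (spontaneous)

dG = -140.1121 kJ, spontaneous


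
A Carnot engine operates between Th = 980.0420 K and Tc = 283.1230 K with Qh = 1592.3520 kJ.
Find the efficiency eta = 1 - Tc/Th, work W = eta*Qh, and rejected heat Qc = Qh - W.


eta = 1 - 283.1230/980.0420 = 0.7111
W = 0.7111 * 1592.3520 = 1132.3396 kJ
Qc = 1592.3520 - 1132.3396 = 460.0124 kJ

eta = 71.1111%, W = 1132.3396 kJ, Qc = 460.0124 kJ


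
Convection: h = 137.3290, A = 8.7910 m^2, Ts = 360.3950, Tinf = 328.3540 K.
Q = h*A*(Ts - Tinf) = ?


dT = 32.0410 K
Q = 137.3290 * 8.7910 * 32.0410 = 38681.7933 W

38681.7933 W


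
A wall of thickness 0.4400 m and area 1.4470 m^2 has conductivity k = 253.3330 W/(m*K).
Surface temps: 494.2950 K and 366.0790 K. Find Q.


dT = 128.2160 K
Q = 253.3330 * 1.4470 * 128.2160 / 0.4400 = 106819.3288 W

106819.3288 W


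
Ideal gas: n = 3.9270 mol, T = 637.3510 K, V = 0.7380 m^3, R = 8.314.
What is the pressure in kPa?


P = nRT/V = 3.9270 * 8.314 * 637.3510 / 0.7380
= 20808.9225 / 0.7380 = 28196.3720 Pa = 28.1964 kPa

28.1964 kPa


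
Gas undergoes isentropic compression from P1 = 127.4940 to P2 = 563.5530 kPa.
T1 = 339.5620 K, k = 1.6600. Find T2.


(k-1)/k = 0.3976
(P2/P1)^exp = 1.8056
T2 = 339.5620 * 1.8056 = 613.1148 K

613.1148 K


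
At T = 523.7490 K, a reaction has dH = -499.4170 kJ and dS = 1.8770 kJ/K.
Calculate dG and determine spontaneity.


T*dS = 523.7490 * 1.8770 = 983.0769 kJ
dG = -499.4170 - 983.0769 = -1482.4939 kJ (spontaneous)

dG = -1482.4939 kJ, spontaneous
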